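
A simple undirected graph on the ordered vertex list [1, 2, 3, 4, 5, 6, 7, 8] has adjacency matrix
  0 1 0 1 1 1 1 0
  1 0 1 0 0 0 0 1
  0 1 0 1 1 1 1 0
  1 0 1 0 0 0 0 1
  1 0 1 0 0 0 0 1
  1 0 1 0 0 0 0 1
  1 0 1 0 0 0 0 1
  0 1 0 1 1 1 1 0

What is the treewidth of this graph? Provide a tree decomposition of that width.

Each bag holds 4 vertices, so the decomposition has width 3, which upper-bounds the treewidth. For the lower bound: the 4 vertex sets {5,8}, {3,4}, {1}, {6} are disjoint, each induces a connected subgraph, and every pair is joined by at least one edge of G. Contracting each set to a single vertex therefore yields K_{4} as a minor, and since treewidth is minor-monotone, tw(G) ≥ tw(K_{4}) = 3. Combining the bounds, tw(G) = 3.

Treewidth 3.
Bags: B1 = {1, 3, 5, 8}  B2 = {1, 3, 4, 8}  B3 = {1, 3, 6, 8}  B4 = {1, 2, 3, 8}  B5 = {1, 3, 7, 8}
Tree: B1–B2, B2–B3, B3–B4, B4–B5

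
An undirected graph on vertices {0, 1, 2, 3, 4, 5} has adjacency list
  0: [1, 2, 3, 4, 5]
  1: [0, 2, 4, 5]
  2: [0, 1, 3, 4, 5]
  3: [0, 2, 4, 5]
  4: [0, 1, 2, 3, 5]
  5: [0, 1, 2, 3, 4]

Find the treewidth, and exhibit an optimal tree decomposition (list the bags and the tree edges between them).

Each bag holds 5 vertices, so the decomposition has width 4, which upper-bounds the treewidth. For the lower bound, the 5 vertices {0, 1, 2, 4, 5} are pairwise adjacent, and any tree decomposition puts a clique entirely inside one bag — forcing width ≥ 4. Combining the bounds, tw(G) = 4.

Treewidth 4.
One such decomposition:
Bags: B1 = {0, 1, 2, 4, 5}  B2 = {0, 2, 3, 4, 5}
Tree: B1–B2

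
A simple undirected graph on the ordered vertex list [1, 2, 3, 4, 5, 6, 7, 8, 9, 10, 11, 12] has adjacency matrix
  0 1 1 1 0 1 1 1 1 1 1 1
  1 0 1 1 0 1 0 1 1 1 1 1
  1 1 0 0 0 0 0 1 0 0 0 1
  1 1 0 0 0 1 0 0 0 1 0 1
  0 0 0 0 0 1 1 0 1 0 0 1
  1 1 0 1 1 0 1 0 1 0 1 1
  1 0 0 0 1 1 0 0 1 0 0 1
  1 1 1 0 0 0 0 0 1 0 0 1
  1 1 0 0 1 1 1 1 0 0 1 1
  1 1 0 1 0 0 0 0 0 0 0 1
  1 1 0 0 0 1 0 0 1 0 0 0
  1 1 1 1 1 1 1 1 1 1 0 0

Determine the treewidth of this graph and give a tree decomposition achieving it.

Treewidth 4.
One optimal decomposition is:
Bags: B1 = {1, 6, 7, 9, 12}  B2 = {1, 2, 6, 9, 12}  B3 = {1, 2, 8, 9, 12}  B4 = {1, 2, 6, 9, 11}  B5 = {1, 2, 3, 8, 12}  B6 = {5, 6, 7, 9, 12}  B7 = {1, 2, 4, 6, 12}  B8 = {1, 2, 4, 10, 12}
Tree: B1–B2, B2–B3, B2–B4, B3–B5, B1–B6, B2–B7, B7–B8

The largest bag has 5 vertices, giving width 4; this decomposition certifies tw(G) ≤ 4. Conversely, {1, 2, 6, 9, 11} is a clique of size 5, and the vertices of any clique must share a bag in every tree decomposition; so some bag has ≥ 5 vertices and tw(G) ≥ 4. Combining the bounds, tw(G) = 4.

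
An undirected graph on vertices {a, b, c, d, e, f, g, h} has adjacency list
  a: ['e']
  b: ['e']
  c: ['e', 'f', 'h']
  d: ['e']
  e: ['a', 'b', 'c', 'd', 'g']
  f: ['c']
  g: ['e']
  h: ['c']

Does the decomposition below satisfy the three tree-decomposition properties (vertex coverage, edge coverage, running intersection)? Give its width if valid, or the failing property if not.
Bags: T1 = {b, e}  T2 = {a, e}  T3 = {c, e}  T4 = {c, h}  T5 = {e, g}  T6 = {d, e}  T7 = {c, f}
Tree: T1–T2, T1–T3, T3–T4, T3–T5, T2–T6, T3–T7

Yes; width 1.

Checking the three conditions: (i) the bags cover all of {a, b, c, d, e, f, g, h}; (ii) for each edge, some bag contains both endpoints; (iii) the bags containing any fixed vertex form a subtree. All hold, so the decomposition is valid with width 2 − 1 = 1.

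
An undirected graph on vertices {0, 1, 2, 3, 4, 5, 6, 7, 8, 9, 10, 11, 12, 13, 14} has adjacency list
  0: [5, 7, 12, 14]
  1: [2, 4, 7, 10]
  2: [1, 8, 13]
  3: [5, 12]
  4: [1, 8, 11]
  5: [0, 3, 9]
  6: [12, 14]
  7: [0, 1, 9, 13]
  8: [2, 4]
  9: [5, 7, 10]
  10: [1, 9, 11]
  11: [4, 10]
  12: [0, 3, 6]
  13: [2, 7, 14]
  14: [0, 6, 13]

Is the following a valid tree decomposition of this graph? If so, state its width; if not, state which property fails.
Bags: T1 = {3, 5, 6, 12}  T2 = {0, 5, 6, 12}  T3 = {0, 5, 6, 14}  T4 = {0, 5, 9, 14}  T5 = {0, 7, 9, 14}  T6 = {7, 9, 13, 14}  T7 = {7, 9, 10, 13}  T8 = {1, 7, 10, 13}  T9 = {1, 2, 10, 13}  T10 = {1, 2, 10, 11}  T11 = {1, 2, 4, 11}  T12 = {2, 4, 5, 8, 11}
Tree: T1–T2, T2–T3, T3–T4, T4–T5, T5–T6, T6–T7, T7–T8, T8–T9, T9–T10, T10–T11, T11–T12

A tree decomposition must satisfy three properties: every vertex lies in some bag; for every edge, both endpoints lie together in some bag; and for every vertex, the bags containing it form a connected subtree. Here bags containing vertex 5 are not connected in the tree, so the decomposition is invalid.

No — bags containing vertex 5 are not connected in the tree.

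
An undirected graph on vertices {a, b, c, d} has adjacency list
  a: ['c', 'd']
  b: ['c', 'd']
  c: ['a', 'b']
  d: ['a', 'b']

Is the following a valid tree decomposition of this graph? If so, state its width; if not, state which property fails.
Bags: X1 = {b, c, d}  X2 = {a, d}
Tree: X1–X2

A tree decomposition must satisfy three properties: every vertex lies in some bag; for every edge, both endpoints lie together in some bag; and for every vertex, the bags containing it form a connected subtree. Here edge (c,a) lies in no bag, so the decomposition is invalid.

No — edge (c,a) lies in no bag.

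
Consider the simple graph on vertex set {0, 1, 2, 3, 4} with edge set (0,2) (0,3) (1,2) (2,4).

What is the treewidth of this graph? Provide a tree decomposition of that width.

The largest bag has 2 vertices, giving width 1; this decomposition certifies tw(G) ≤ 1. Since G has at least one edge (e.g. 2–4), it is not an edgeless graph, so tw(G) ≥ 1. Therefore the treewidth is 1.

Treewidth 1.
Bags: B1 = {2, 4}  B2 = {0, 2}  B3 = {0, 3}  B4 = {1, 2}
Tree: B1–B2, B2–B3, B1–B4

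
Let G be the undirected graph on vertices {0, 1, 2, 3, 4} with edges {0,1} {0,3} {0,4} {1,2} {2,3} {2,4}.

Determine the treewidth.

A width-2 tree decomposition is:
Bags: B1 = {0, 2, 3}  B2 = {0, 1, 2}  B3 = {0, 2, 4}
Tree: B1–B2, B2–B3
The largest bag has 3 vertices, giving width 2; this decomposition certifies tw(G) ≤ 2. The edges 3–0–1–2–3 form a cycle, so G is not a tree and its treewidth is at least 2. Hence tw(G) = 2 exactly.

2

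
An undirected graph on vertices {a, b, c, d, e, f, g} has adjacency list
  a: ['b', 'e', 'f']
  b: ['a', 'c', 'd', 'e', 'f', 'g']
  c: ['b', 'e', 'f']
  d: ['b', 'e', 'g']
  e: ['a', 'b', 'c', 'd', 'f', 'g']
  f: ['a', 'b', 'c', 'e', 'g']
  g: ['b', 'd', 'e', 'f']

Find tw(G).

A width-3 tree decomposition is:
Bags: B1 = {a, b, e, f}  B2 = {b, e, f, g}  B3 = {b, c, e, f}  B4 = {b, d, e, g}
Tree: B1–B2, B2–B3, B2–B4
The largest bag has 4 vertices, giving width 3; this decomposition certifies tw(G) ≤ 3. For the lower bound, the 4 vertices {b, d, e, g} are pairwise adjacent, and any tree decomposition puts a clique entirely inside one bag — forcing width ≥ 3. Therefore the treewidth is 3.

3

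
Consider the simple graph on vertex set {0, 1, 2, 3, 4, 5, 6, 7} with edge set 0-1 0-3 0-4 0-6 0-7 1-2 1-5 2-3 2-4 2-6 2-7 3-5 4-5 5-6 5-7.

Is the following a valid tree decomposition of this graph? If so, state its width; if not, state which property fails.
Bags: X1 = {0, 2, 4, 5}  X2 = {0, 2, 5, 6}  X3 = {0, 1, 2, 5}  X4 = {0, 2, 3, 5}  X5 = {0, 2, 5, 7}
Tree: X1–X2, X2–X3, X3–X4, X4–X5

Every vertex of G appears in some bag (union = {0, 1, 2, 3, 4, 5, 6, 7}); every edge is covered by a bag; and for each vertex v the set of bags containing v is connected in the bag tree. The decomposition is therefore valid. The largest bag has 4 vertices, so the width is 3.

Yes; width 3.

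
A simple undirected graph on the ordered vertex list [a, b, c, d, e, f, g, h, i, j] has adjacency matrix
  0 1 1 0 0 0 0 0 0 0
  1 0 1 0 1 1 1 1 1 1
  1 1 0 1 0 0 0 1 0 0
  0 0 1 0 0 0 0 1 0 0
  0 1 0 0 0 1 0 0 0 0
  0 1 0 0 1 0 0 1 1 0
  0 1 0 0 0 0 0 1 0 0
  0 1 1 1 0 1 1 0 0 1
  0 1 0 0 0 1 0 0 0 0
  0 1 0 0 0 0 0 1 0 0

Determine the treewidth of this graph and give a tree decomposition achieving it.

The largest bag has 3 vertices, giving width 2; this decomposition certifies tw(G) ≤ 2. Conversely, {c, d, h} is a clique of size 3, and the vertices of any clique must share a bag in every tree decomposition; so some bag has ≥ 3 vertices and tw(G) ≥ 2. Hence tw(G) = 2 exactly.

Treewidth 2.
One optimal decomposition is:
Bags: B1 = {b, f, h}  B2 = {b, c, h}  B3 = {b, h, j}  B4 = {a, b, c}  B5 = {b, e, f}  B6 = {b, g, h}  B7 = {b, f, i}  B8 = {c, d, h}
Tree: B1–B2, B2–B3, B2–B4, B1–B5, B3–B6, B1–B7, B2–B8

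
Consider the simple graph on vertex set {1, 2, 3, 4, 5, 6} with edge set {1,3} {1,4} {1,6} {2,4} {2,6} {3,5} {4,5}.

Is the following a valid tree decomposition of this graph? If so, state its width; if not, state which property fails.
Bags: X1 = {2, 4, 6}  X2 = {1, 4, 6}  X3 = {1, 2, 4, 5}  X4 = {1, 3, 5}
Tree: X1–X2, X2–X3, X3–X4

A tree decomposition must satisfy three properties: every vertex lies in some bag; for every edge, both endpoints lie together in some bag; and for every vertex, the bags containing it form a connected subtree. Here bags containing vertex 2 are not connected in the tree, so the decomposition is invalid.

No — bags containing vertex 2 are not connected in the tree.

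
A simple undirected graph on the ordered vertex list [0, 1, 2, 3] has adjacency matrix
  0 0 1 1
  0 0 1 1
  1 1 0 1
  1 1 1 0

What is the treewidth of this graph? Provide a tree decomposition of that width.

Treewidth 2.
One such decomposition:
Bags: B1 = {0, 2, 3}  B2 = {1, 2, 3}
Tree: B1–B2

Every bag has size at most 3, so the width is 3 − 1 = 2 and tw(G) ≤ 2. On the other hand G contains the 3-clique {0, 2, 3}. A clique must lie in a single bag of any decomposition, so no decomposition can have width below 2. Hence tw(G) = 2 exactly.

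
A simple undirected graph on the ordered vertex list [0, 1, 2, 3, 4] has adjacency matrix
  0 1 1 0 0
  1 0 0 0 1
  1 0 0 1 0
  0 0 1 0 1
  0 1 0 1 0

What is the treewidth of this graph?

2

A width-2 tree decomposition is:
Bags: B1 = {0, 1, 4}  B2 = {0, 3, 4}  B3 = {0, 2, 3}
Tree: B1–B2, B2–B3
The largest bag has 3 vertices, giving width 2; this decomposition certifies tw(G) ≤ 2. The edges 0–1–4–3–2–0 form a cycle, so G is not a tree and its treewidth is at least 2. Therefore the treewidth is 2.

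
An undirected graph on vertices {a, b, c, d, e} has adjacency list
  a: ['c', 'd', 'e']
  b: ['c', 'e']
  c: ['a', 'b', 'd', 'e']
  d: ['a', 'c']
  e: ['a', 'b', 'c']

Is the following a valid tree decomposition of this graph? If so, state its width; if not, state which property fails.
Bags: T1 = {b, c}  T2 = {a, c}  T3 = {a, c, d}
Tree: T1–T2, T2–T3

No — vertex e appears in no bag.

A tree decomposition must satisfy three properties: every vertex lies in some bag; for every edge, both endpoints lie together in some bag; and for every vertex, the bags containing it form a connected subtree. Here vertex e appears in no bag, so the decomposition is invalid.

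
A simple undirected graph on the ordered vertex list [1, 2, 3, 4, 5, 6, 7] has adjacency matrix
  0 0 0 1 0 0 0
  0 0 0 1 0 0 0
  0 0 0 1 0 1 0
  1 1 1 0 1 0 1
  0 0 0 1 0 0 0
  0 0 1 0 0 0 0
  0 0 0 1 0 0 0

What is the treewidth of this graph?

A width-1 tree decomposition is:
Bags: B1 = {2, 4}  B2 = {3, 4}  B3 = {1, 4}  B4 = {3, 6}  B5 = {4, 7}  B6 = {4, 5}
Tree: B1–B2, B1–B3, B2–B4, B2–B5, B3–B6
Every bag has size at most 2, so the width is 2 − 1 = 1 and tw(G) ≤ 1. Any graph with an edge has treewidth ≥ 1, and G has the edge 2–4. The upper and lower bounds meet at 1, so that is the treewidth.

1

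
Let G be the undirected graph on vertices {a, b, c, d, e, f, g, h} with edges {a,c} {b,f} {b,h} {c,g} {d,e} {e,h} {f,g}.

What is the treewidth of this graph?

1

A width-1 tree decomposition is:
Bags: B1 = {a, c}  B2 = {c, g}  B3 = {f, g}  B4 = {b, f}  B5 = {b, h}  B6 = {e, h}  B7 = {d, e}
Tree: B1–B2, B2–B3, B3–B4, B4–B5, B5–B6, B6–B7
The largest bag has 2 vertices, giving width 1; this decomposition certifies tw(G) ≤ 1. G has an edge, so its treewidth is at least 1. The upper and lower bounds meet at 1, so that is the treewidth.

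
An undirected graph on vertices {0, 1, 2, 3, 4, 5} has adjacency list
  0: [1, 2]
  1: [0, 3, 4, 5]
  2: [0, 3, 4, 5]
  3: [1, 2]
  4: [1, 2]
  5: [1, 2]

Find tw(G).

2

A width-2 tree decomposition is:
Bags: B1 = {0, 1, 2}  B2 = {1, 2, 3}  B3 = {1, 2, 4}  B4 = {1, 2, 5}
Tree: B1–B2, B2–B3, B3–B4
Every bag has size at most 3, so the width is 3 − 1 = 2 and tw(G) ≤ 2. For the lower bound, G contains the cycle 1–0–2–3–1, so G is not a forest; only forests have treewidth ≤ 1, hence tw(G) ≥ 2. The upper and lower bounds meet at 2, so that is the treewidth.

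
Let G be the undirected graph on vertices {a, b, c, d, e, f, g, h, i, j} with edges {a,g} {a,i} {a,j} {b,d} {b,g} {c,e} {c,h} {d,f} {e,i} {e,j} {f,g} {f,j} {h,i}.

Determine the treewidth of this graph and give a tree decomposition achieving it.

Treewidth 2.
One such decomposition:
Bags: B1 = {c, e, h}  B2 = {e, h, i}  B3 = {e, i, j}  B4 = {a, i, j}  B5 = {a, f, j}  B6 = {a, f, g}  B7 = {d, f, g}  B8 = {b, d, g}
Tree: B1–B2, B2–B3, B3–B4, B4–B5, B5–B6, B6–B7, B7–B8

Each bag holds 3 vertices, so the decomposition has width 2, which upper-bounds the treewidth. For the lower bound, G contains the cycle c–h–i–e–c, so G is not a forest; only forests have treewidth ≤ 1, hence tw(G) ≥ 2. Combining the bounds, tw(G) = 2.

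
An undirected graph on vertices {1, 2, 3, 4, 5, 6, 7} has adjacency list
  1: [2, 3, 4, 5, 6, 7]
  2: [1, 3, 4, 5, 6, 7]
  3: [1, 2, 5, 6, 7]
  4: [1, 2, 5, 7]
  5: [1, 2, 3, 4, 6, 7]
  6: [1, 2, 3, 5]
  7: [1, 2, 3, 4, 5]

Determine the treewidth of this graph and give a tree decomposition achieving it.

Treewidth 4.
One optimal decomposition is:
Bags: B1 = {1, 2, 3, 5, 6}  B2 = {1, 2, 3, 5, 7}  B3 = {1, 2, 4, 5, 7}
Tree: B1–B2, B2–B3

The largest bag has 5 vertices, giving width 4; this decomposition certifies tw(G) ≤ 4. On the other hand G contains the 5-clique {1, 2, 3, 5, 6}. A clique must lie in a single bag of any decomposition, so no decomposition can have width below 4. Hence tw(G) = 4 exactly.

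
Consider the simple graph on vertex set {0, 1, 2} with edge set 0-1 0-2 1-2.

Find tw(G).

A width-2 tree decomposition is:
Bags: B1 = {0, 1, 2}
Tree: (single bag)
A single bag containing all 3 vertices is trivially a valid decomposition of width 2. For the lower bound, the 3 vertices {0, 1, 2} are pairwise adjacent, and any tree decomposition puts a clique entirely inside one bag — forcing width ≥ 2. Hence tw(G) = 2 exactly.

2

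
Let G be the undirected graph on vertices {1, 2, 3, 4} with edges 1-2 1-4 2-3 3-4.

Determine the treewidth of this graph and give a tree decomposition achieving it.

Treewidth 2.
One optimal decomposition is:
Bags: B1 = {2, 3, 4}  B2 = {1, 2, 4}
Tree: B1–B2

Every bag has size at most 3, so the width is 3 − 1 = 2 and tw(G) ≤ 2. The edges 2–3–4–1–2 form a cycle, so G is not a tree and its treewidth is at least 2. Therefore the treewidth is 2.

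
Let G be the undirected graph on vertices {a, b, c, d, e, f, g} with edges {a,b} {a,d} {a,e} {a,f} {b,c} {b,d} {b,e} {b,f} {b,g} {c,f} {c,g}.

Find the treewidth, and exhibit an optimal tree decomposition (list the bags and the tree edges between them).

Treewidth 2.
One such decomposition:
Bags: B1 = {b, c, f}  B2 = {a, b, f}  B3 = {b, c, g}  B4 = {a, b, e}  B5 = {a, b, d}
Tree: B1–B2, B1–B3, B2–B4, B4–B5

Every bag has size at most 3, so the width is 3 − 1 = 2 and tw(G) ≤ 2. On the other hand G contains the 3-clique {b, c, g}. A clique must lie in a single bag of any decomposition, so no decomposition can have width below 2. Therefore the treewidth is 2.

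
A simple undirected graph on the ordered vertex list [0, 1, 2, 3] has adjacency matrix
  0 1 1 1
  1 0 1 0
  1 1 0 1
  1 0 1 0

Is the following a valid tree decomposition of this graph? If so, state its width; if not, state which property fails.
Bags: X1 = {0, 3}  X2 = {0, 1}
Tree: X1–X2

No — vertex 2 appears in no bag.

A tree decomposition must satisfy three properties: every vertex lies in some bag; for every edge, both endpoints lie together in some bag; and for every vertex, the bags containing it form a connected subtree. Here vertex 2 appears in no bag, so the decomposition is invalid.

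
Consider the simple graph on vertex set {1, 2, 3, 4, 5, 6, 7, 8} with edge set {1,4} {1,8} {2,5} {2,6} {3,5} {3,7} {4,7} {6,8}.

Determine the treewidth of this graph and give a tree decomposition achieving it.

Each bag holds 3 vertices, so the decomposition has width 2, which upper-bounds the treewidth. The edges 2–6–8–1–4–7–3–5–2 form a cycle, so G is not a tree and its treewidth is at least 2. Therefore the treewidth is 2.

Treewidth 2.
One such decomposition:
Bags: B1 = {2, 6, 8}  B2 = {1, 2, 8}  B3 = {1, 2, 4}  B4 = {2, 4, 7}  B5 = {2, 3, 7}  B6 = {2, 3, 5}
Tree: B1–B2, B2–B3, B3–B4, B4–B5, B5–B6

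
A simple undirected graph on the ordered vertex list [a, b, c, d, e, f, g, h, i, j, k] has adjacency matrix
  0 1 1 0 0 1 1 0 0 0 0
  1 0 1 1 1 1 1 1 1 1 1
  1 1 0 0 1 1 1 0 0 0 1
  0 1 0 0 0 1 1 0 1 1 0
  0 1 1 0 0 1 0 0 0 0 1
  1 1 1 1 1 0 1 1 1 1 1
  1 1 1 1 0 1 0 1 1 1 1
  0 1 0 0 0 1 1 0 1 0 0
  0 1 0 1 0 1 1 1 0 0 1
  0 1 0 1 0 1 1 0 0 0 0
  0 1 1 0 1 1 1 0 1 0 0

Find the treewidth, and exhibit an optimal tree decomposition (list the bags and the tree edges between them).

Treewidth 4.
One optimal decomposition is:
Bags: B1 = {b, f, g, h, i}  B2 = {b, d, f, g, i}  B3 = {b, f, g, i, k}  B4 = {b, d, f, g, j}  B5 = {b, c, f, g, k}  B6 = {a, b, c, f, g}  B7 = {b, c, e, f, k}
Tree: B1–B2, B2–B3, B2–B4, B3–B5, B5–B6, B5–B7

Every bag has size at most 5, so the width is 5 − 1 = 4 and tw(G) ≤ 4. Conversely, {b, d, f, g, j} is a clique of size 5, and the vertices of any clique must share a bag in every tree decomposition; so some bag has ≥ 5 vertices and tw(G) ≥ 4. Hence tw(G) = 4 exactly.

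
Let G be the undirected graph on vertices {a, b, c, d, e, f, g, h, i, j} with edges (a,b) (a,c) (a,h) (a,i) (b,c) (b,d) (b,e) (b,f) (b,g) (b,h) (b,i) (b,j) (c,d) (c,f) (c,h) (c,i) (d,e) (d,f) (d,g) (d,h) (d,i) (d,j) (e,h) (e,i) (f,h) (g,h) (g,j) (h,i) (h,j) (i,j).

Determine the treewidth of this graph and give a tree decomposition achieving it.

Treewidth 4.
One optimal decomposition is:
Bags: B1 = {b, c, d, h, i}  B2 = {b, c, d, f, h}  B3 = {a, b, c, h, i}  B4 = {b, d, h, i, j}  B5 = {b, d, e, h, i}  B6 = {b, d, g, h, j}
Tree: B1–B2, B1–B3, B1–B4, B4–B5, B4–B6

Every bag has size at most 5, so the width is 5 − 1 = 4 and tw(G) ≤ 4. For the lower bound, the 5 vertices {b, d, g, h, j} are pairwise adjacent, and any tree decomposition puts a clique entirely inside one bag — forcing width ≥ 4. Therefore the treewidth is 4.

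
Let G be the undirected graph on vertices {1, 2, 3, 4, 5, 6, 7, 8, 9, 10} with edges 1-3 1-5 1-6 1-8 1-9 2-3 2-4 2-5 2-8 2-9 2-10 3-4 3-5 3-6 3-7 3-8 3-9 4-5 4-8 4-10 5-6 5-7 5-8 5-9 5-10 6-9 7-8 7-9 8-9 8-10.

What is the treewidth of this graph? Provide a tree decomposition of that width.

Each bag holds 5 vertices, so the decomposition has width 4, which upper-bounds the treewidth. For the lower bound, the 5 vertices {2, 4, 5, 8, 10} are pairwise adjacent, and any tree decomposition puts a clique entirely inside one bag — forcing width ≥ 4. Therefore the treewidth is 4.

Treewidth 4.
One optimal decomposition is:
Bags: B1 = {2, 3, 4, 5, 8}  B2 = {2, 3, 5, 8, 9}  B3 = {1, 3, 5, 8, 9}  B4 = {3, 5, 7, 8, 9}  B5 = {2, 4, 5, 8, 10}  B6 = {1, 3, 5, 6, 9}
Tree: B1–B2, B2–B3, B3–B4, B1–B5, B3–B6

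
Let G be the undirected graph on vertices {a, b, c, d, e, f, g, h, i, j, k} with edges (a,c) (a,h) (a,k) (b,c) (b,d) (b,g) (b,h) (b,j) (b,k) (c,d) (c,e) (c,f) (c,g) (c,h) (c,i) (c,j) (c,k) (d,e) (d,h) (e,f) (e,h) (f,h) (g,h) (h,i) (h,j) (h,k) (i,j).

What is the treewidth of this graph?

3

A width-3 tree decomposition is:
Bags: B1 = {c, d, e, h}  B2 = {b, c, d, h}  B3 = {c, e, f, h}  B4 = {b, c, h, j}  B5 = {c, h, i, j}  B6 = {b, c, g, h}  B7 = {b, c, h, k}  B8 = {a, c, h, k}
Tree: B1–B2, B1–B3, B2–B4, B4–B5, B4–B6, B2–B7, B7–B8
Every bag has size at most 4, so the width is 4 − 1 = 3 and tw(G) ≤ 3. Conversely, {c, e, f, h} is a clique of size 4, and the vertices of any clique must share a bag in every tree decomposition; so some bag has ≥ 4 vertices and tw(G) ≥ 3. Hence tw(G) = 3 exactly.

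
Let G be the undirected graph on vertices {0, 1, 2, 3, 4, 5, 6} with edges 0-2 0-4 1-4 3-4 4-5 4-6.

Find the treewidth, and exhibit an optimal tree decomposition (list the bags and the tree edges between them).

Every bag has size at most 2, so the width is 2 − 1 = 1 and tw(G) ≤ 1. G has an edge, so its treewidth is at least 1. Therefore the treewidth is 1.

Treewidth 1.
Bags: B1 = {1, 4}  B2 = {4, 6}  B3 = {0, 4}  B4 = {4, 5}  B5 = {0, 2}  B6 = {3, 4}
Tree: B1–B2, B2–B3, B3–B4, B3–B5, B2–B6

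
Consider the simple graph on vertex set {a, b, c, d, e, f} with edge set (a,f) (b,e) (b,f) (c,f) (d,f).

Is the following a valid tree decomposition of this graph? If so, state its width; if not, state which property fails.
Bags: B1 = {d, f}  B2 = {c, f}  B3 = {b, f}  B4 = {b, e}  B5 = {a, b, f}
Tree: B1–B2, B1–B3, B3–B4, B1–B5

No — bags containing vertex b are not connected in the tree.

A tree decomposition must satisfy three properties: every vertex lies in some bag; for every edge, both endpoints lie together in some bag; and for every vertex, the bags containing it form a connected subtree. Here bags containing vertex b are not connected in the tree, so the decomposition is invalid.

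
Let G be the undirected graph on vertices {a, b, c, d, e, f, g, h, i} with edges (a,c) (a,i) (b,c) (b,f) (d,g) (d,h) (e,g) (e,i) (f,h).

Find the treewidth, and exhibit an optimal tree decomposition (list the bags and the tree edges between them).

The largest bag has 3 vertices, giving width 2; this decomposition certifies tw(G) ≤ 2. The edges d–g–e–i–a–c–b–f–h–d form a cycle, so G is not a tree and its treewidth is at least 2. Combining the bounds, tw(G) = 2.

Treewidth 2.
Bags: B1 = {d, e, g}  B2 = {d, e, i}  B3 = {a, d, i}  B4 = {a, c, d}  B5 = {b, c, d}  B6 = {b, d, f}  B7 = {d, f, h}
Tree: B1–B2, B2–B3, B3–B4, B4–B5, B5–B6, B6–B7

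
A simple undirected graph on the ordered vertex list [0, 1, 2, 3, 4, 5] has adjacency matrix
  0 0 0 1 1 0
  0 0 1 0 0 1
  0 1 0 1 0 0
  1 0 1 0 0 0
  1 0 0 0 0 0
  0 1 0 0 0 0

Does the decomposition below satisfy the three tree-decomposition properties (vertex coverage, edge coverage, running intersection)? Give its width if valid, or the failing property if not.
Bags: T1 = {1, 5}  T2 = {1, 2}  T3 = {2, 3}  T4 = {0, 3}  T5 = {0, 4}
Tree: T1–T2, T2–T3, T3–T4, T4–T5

Every vertex of G appears in some bag (union = {0, 1, 2, 3, 4, 5}); every edge is covered by a bag; and for each vertex v the set of bags containing v is connected in the bag tree. The decomposition is therefore valid. The largest bag has 2 vertices, so the width is 1.

Yes; width 1.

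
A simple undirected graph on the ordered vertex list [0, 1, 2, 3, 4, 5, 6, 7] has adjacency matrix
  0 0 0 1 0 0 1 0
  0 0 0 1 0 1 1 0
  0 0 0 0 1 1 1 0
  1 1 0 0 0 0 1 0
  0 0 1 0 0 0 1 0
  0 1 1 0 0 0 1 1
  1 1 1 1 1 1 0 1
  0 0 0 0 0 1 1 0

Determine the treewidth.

2

A width-2 tree decomposition is:
Bags: B1 = {2, 5, 6}  B2 = {5, 6, 7}  B3 = {1, 5, 6}  B4 = {1, 3, 6}  B5 = {0, 3, 6}  B6 = {2, 4, 6}
Tree: B1–B2, B2–B3, B3–B4, B4–B5, B1–B6
The largest bag has 3 vertices, giving width 2; this decomposition certifies tw(G) ≤ 2. Conversely, {0, 3, 6} is a clique of size 3, and the vertices of any clique must share a bag in every tree decomposition; so some bag has ≥ 3 vertices and tw(G) ≥ 2. Hence tw(G) = 2 exactly.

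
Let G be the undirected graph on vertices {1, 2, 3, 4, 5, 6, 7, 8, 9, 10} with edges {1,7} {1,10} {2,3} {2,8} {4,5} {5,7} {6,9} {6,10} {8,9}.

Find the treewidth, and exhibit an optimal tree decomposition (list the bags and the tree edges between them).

Treewidth 1.
One such decomposition:
Bags: B1 = {2, 3}  B2 = {2, 8}  B3 = {8, 9}  B4 = {6, 9}  B5 = {6, 10}  B6 = {1, 10}  B7 = {1, 7}  B8 = {5, 7}  B9 = {4, 5}
Tree: B1–B2, B2–B3, B3–B4, B4–B5, B5–B6, B6–B7, B7–B8, B8–B9

The largest bag has 2 vertices, giving width 1; this decomposition certifies tw(G) ≤ 1. Since G has at least one edge (e.g. 3–2), it is not an edgeless graph, so tw(G) ≥ 1. Combining the bounds, tw(G) = 1.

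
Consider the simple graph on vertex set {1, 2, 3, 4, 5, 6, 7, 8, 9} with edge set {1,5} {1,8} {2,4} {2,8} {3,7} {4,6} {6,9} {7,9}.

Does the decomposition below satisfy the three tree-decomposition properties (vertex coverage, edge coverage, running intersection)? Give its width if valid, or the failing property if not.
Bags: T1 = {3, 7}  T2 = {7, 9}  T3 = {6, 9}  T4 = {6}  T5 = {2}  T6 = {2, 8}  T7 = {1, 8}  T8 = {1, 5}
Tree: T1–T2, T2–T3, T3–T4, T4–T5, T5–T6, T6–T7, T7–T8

A tree decomposition must satisfy three properties: every vertex lies in some bag; for every edge, both endpoints lie together in some bag; and for every vertex, the bags containing it form a connected subtree. Here vertex 4 appears in no bag, so the decomposition is invalid.

No — vertex 4 appears in no bag.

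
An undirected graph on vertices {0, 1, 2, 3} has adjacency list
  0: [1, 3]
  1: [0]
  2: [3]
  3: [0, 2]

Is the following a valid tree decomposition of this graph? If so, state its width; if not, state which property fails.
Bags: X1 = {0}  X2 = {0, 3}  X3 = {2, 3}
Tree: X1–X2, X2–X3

A tree decomposition must satisfy three properties: every vertex lies in some bag; for every edge, both endpoints lie together in some bag; and for every vertex, the bags containing it form a connected subtree. Here vertex 1 appears in no bag, so the decomposition is invalid.

No — vertex 1 appears in no bag.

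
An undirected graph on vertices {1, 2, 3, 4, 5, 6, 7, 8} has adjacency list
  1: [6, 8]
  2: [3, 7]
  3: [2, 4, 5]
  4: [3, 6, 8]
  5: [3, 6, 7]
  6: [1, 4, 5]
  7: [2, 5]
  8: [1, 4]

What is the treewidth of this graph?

2

A width-2 tree decomposition is:
Bags: B1 = {2, 3, 7}  B2 = {3, 5, 7}  B3 = {3, 4, 5}  B4 = {4, 5, 6}  B5 = {4, 6, 8}  B6 = {1, 6, 8}
Tree: B1–B2, B2–B3, B3–B4, B4–B5, B5–B6
The largest bag has 3 vertices, giving width 2; this decomposition certifies tw(G) ≤ 2. The edges 2–7–5–3–2 form a cycle, so G is not a tree and its treewidth is at least 2. The upper and lower bounds meet at 2, so that is the treewidth.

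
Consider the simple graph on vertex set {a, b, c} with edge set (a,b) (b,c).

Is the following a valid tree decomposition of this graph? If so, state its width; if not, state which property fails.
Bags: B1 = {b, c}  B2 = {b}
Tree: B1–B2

No — vertex a appears in no bag.

A tree decomposition must satisfy three properties: every vertex lies in some bag; for every edge, both endpoints lie together in some bag; and for every vertex, the bags containing it form a connected subtree. Here vertex a appears in no bag, so the decomposition is invalid.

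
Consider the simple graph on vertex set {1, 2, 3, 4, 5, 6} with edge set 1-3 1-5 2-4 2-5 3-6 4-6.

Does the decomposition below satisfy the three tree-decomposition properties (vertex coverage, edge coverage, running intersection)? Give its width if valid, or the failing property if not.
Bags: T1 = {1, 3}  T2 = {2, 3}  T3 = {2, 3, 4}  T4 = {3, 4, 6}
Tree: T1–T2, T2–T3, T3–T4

A tree decomposition must satisfy three properties: every vertex lies in some bag; for every edge, both endpoints lie together in some bag; and for every vertex, the bags containing it form a connected subtree. Here vertex 5 appears in no bag, so the decomposition is invalid.

No — vertex 5 appears in no bag.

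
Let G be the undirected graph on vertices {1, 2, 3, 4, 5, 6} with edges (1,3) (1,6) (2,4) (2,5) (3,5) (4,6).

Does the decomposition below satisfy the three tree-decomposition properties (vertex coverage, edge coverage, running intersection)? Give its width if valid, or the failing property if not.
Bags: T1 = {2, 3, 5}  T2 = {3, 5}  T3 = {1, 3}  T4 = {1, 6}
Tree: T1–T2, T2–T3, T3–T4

No — vertex 4 appears in no bag.

A tree decomposition must satisfy three properties: every vertex lies in some bag; for every edge, both endpoints lie together in some bag; and for every vertex, the bags containing it form a connected subtree. Here vertex 4 appears in no bag, so the decomposition is invalid.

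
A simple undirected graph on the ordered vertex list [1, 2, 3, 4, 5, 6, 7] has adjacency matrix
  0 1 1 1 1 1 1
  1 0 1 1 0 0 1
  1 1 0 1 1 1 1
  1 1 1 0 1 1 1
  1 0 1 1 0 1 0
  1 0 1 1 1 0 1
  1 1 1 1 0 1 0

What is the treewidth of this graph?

A width-4 tree decomposition is:
Bags: B1 = {1, 3, 4, 6, 7}  B2 = {1, 2, 3, 4, 7}  B3 = {1, 3, 4, 5, 6}
Tree: B1–B2, B1–B3
The largest bag has 5 vertices, giving width 4; this decomposition certifies tw(G) ≤ 4. Conversely, {1, 2, 3, 4, 7} is a clique of size 5, and the vertices of any clique must share a bag in every tree decomposition; so some bag has ≥ 5 vertices and tw(G) ≥ 4. Therefore the treewidth is 4.

4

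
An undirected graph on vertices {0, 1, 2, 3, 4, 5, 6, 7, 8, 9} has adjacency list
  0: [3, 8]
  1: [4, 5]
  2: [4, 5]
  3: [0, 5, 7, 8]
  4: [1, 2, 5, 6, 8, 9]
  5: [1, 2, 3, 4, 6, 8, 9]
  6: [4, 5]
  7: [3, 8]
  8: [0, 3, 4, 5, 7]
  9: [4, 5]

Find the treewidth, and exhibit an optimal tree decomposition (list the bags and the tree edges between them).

Treewidth 2.
Bags: B1 = {3, 5, 8}  B2 = {4, 5, 8}  B3 = {0, 3, 8}  B4 = {4, 5, 6}  B5 = {2, 4, 5}  B6 = {1, 4, 5}  B7 = {3, 7, 8}  B8 = {4, 5, 9}
Tree: B1–B2, B1–B3, B2–B4, B2–B5, B4–B6, B1–B7, B2–B8

Every bag has size at most 3, so the width is 3 − 1 = 2 and tw(G) ≤ 2. On the other hand G contains the 3-clique {0, 3, 8}. A clique must lie in a single bag of any decomposition, so no decomposition can have width below 2. Therefore the treewidth is 2.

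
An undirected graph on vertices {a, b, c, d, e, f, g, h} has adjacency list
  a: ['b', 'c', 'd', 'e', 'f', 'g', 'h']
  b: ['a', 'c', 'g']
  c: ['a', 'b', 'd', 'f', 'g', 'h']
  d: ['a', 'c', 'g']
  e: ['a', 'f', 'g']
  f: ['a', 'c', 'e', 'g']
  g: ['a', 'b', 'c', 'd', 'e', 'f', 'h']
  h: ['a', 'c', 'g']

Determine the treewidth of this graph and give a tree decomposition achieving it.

Every bag has size at most 4, so the width is 4 − 1 = 3 and tw(G) ≤ 3. On the other hand G contains the 4-clique {a, e, f, g}. A clique must lie in a single bag of any decomposition, so no decomposition can have width below 3. Hence tw(G) = 3 exactly.

Treewidth 3.
One optimal decomposition is:
Bags: B1 = {a, c, f, g}  B2 = {a, e, f, g}  B3 = {a, b, c, g}  B4 = {a, c, g, h}  B5 = {a, c, d, g}
Tree: B1–B2, B1–B3, B1–B4, B3–B5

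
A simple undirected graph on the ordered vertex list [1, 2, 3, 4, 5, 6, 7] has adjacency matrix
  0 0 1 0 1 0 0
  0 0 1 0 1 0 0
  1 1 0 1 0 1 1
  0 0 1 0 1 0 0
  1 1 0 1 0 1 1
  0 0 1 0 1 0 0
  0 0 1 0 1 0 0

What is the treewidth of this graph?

A width-2 tree decomposition is:
Bags: B1 = {3, 5, 7}  B2 = {2, 3, 5}  B3 = {1, 3, 5}  B4 = {3, 4, 5}  B5 = {3, 5, 6}
Tree: B1–B2, B2–B3, B3–B4, B4–B5
Each bag holds 3 vertices, so the decomposition has width 2, which upper-bounds the treewidth. The edges 3–7–5–2–3 form a cycle, so G is not a tree and its treewidth is at least 2. Therefore the treewidth is 2.

2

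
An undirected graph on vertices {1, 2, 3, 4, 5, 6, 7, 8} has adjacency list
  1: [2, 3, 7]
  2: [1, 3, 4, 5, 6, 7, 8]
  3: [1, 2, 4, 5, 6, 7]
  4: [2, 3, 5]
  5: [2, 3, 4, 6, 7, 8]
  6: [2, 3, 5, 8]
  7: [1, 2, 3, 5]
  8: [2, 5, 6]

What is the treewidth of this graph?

3

A width-3 tree decomposition is:
Bags: B1 = {2, 3, 5, 6}  B2 = {2, 5, 6, 8}  B3 = {2, 3, 4, 5}  B4 = {2, 3, 5, 7}  B5 = {1, 2, 3, 7}
Tree: B1–B2, B1–B3, B1–B4, B4–B5
Each bag holds 4 vertices, so the decomposition has width 3, which upper-bounds the treewidth. Conversely, {2, 5, 6, 8} is a clique of size 4, and the vertices of any clique must share a bag in every tree decomposition; so some bag has ≥ 4 vertices and tw(G) ≥ 3. The upper and lower bounds meet at 3, so that is the treewidth.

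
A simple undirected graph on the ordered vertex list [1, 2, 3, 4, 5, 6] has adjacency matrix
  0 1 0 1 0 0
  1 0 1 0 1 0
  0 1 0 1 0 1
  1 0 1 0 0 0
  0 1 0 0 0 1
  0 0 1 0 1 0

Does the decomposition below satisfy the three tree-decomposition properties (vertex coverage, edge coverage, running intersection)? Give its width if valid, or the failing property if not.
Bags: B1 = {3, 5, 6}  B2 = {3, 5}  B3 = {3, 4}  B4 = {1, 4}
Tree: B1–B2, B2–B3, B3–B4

A tree decomposition must satisfy three properties: every vertex lies in some bag; for every edge, both endpoints lie together in some bag; and for every vertex, the bags containing it form a connected subtree. Here vertex 2 appears in no bag, so the decomposition is invalid.

No — vertex 2 appears in no bag.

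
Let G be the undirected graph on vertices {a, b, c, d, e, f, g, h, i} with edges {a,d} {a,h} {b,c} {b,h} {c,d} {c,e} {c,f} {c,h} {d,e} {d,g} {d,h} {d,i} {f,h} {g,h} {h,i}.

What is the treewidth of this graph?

A width-2 tree decomposition is:
Bags: B1 = {c, d, h}  B2 = {d, h, i}  B3 = {c, d, e}  B4 = {b, c, h}  B5 = {c, f, h}  B6 = {d, g, h}  B7 = {a, d, h}
Tree: B1–B2, B1–B3, B1–B4, B1–B5, B1–B6, B2–B7
Every bag has size at most 3, so the width is 3 − 1 = 2 and tw(G) ≤ 2. On the other hand G contains the 3-clique {c, d, e}. A clique must lie in a single bag of any decomposition, so no decomposition can have width below 2. Hence tw(G) = 2 exactly.

2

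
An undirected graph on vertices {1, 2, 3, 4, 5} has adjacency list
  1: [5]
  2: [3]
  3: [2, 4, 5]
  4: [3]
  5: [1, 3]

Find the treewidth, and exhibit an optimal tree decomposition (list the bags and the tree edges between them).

Treewidth 1.
One such decomposition:
Bags: B1 = {3, 5}  B2 = {2, 3}  B3 = {1, 5}  B4 = {3, 4}
Tree: B1–B2, B1–B3, B1–B4

Every bag has size at most 2, so the width is 2 − 1 = 1 and tw(G) ≤ 1. Since G has at least one edge (e.g. 3–5), it is not an edgeless graph, so tw(G) ≥ 1. The upper and lower bounds meet at 1, so that is the treewidth.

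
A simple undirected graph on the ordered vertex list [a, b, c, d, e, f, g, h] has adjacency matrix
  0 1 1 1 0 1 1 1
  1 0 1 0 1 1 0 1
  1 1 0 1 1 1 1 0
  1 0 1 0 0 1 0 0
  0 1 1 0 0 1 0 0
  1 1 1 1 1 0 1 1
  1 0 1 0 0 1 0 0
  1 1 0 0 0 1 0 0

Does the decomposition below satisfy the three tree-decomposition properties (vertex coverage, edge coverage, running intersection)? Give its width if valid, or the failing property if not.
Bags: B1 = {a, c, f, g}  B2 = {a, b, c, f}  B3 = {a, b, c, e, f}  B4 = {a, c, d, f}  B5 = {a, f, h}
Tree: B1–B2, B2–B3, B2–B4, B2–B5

A tree decomposition must satisfy three properties: every vertex lies in some bag; for every edge, both endpoints lie together in some bag; and for every vertex, the bags containing it form a connected subtree. Here edge (b,h) lies in no bag, so the decomposition is invalid.

No — edge (b,h) lies in no bag.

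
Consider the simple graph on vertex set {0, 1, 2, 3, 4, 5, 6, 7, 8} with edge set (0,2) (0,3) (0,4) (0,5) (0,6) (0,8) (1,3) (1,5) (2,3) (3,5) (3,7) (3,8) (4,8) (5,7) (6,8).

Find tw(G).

A width-2 tree decomposition is:
Bags: B1 = {1, 3, 5}  B2 = {0, 3, 5}  B3 = {3, 5, 7}  B4 = {0, 3, 8}  B5 = {0, 2, 3}  B6 = {0, 6, 8}  B7 = {0, 4, 8}
Tree: B1–B2, B1–B3, B2–B4, B2–B5, B4–B6, B4–B7
The largest bag has 3 vertices, giving width 2; this decomposition certifies tw(G) ≤ 2. For the lower bound, the 3 vertices {0, 3, 8} are pairwise adjacent, and any tree decomposition puts a clique entirely inside one bag — forcing width ≥ 2. The upper and lower bounds meet at 2, so that is the treewidth.

2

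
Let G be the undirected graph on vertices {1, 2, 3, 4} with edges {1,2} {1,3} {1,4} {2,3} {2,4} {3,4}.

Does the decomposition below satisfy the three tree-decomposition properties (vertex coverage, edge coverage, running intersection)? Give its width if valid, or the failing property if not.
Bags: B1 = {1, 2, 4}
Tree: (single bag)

A tree decomposition must satisfy three properties: every vertex lies in some bag; for every edge, both endpoints lie together in some bag; and for every vertex, the bags containing it form a connected subtree. Here vertex 3 appears in no bag, so the decomposition is invalid.

No — vertex 3 appears in no bag.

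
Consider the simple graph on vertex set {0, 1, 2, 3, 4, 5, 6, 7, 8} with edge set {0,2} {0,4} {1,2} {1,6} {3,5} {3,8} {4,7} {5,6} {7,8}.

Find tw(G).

2

A width-2 tree decomposition is:
Bags: B1 = {1, 5, 6}  B2 = {1, 3, 5}  B3 = {1, 3, 8}  B4 = {1, 7, 8}  B5 = {1, 4, 7}  B6 = {0, 1, 4}  B7 = {0, 1, 2}
Tree: B1–B2, B2–B3, B3–B4, B4–B5, B5–B6, B6–B7
Each bag holds 3 vertices, so the decomposition has width 2, which upper-bounds the treewidth. For the lower bound, G contains the cycle 1–6–5–3–8–7–4–0–2–1, so G is not a forest; only forests have treewidth ≤ 1, hence tw(G) ≥ 2. The upper and lower bounds meet at 2, so that is the treewidth.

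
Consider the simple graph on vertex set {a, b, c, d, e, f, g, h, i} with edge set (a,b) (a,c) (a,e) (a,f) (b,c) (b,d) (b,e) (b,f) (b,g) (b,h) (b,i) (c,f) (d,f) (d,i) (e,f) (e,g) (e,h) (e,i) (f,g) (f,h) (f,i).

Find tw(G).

3

A width-3 tree decomposition is:
Bags: B1 = {b, e, f, i}  B2 = {b, e, f, g}  B3 = {a, b, e, f}  B4 = {b, e, f, h}  B5 = {a, b, c, f}  B6 = {b, d, f, i}
Tree: B1–B2, B2–B3, B2–B4, B3–B5, B1–B6
The largest bag has 4 vertices, giving width 3; this decomposition certifies tw(G) ≤ 3. Conversely, {b, d, f, i} is a clique of size 4, and the vertices of any clique must share a bag in every tree decomposition; so some bag has ≥ 4 vertices and tw(G) ≥ 3. Therefore the treewidth is 3.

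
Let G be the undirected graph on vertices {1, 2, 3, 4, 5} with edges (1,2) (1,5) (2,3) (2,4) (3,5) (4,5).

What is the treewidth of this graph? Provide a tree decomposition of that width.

Treewidth 2.
Bags: B1 = {2, 4, 5}  B2 = {2, 3, 5}  B3 = {1, 2, 5}
Tree: B1–B2, B2–B3

The largest bag has 3 vertices, giving width 2; this decomposition certifies tw(G) ≤ 2. For the lower bound, G contains the cycle 2–4–5–3–2, so G is not a forest; only forests have treewidth ≤ 1, hence tw(G) ≥ 2. The upper and lower bounds meet at 2, so that is the treewidth.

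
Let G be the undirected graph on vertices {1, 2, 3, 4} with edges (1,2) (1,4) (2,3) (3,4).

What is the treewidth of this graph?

2

A width-2 tree decomposition is:
Bags: B1 = {1, 3, 4}  B2 = {1, 2, 3}
Tree: B1–B2
The largest bag has 3 vertices, giving width 2; this decomposition certifies tw(G) ≤ 2. For the lower bound, G contains the cycle 3–4–1–2–3, so G is not a forest; only forests have treewidth ≤ 1, hence tw(G) ≥ 2. Combining the bounds, tw(G) = 2.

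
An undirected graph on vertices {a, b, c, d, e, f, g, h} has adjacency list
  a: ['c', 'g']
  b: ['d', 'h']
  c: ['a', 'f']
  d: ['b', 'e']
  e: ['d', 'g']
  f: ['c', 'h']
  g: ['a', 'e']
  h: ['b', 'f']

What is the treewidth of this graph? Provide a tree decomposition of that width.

Treewidth 2.
One optimal decomposition is:
Bags: B1 = {a, c, g}  B2 = {c, f, g}  B3 = {f, g, h}  B4 = {b, g, h}  B5 = {b, d, g}  B6 = {d, e, g}
Tree: B1–B2, B2–B3, B3–B4, B4–B5, B5–B6

Every bag has size at most 3, so the width is 3 − 1 = 2 and tw(G) ≤ 2. Since g–a–c–f–h–b–d–e–g is a cycle in G, G is not acyclic. Forests are exactly the graphs of treewidth ≤ 1, so tw(G) ≥ 2. The upper and lower bounds meet at 2, so that is the treewidth.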